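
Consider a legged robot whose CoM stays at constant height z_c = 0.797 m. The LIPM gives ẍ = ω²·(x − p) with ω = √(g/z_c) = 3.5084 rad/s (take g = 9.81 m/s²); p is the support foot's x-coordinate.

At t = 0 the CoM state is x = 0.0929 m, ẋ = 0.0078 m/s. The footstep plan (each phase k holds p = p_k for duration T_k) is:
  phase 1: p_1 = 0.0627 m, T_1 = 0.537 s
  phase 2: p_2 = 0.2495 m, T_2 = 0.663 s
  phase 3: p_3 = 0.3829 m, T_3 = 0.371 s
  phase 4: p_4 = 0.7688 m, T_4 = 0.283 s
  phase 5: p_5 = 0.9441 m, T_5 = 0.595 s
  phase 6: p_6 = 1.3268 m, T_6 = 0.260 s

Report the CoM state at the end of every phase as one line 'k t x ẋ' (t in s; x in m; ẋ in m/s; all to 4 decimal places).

1 0.5370 0.1715 0.3668
2 1.2000 0.3764 0.5079
3 1.5710 0.6165 0.9638
4 1.8540 0.8549 0.8571
5 2.4490 1.5487 2.2662
6 2.7090 2.3219 4.0889

phase 1: p=0.0627, T=0.537, ωT=1.884011, cosh=3.365911, sinh=3.213932; start (x,ẋ)=(0.092900, 0.007800) → end (x,ẋ)=(0.171496, 0.366782)
phase 2: p=0.2495, T=0.663, ωT=2.326069, cosh=5.167650, sinh=5.069971; start (x,ẋ)=(0.171496, 0.366782) → end (x,ẋ)=(0.376437, 0.507903)
phase 3: p=0.3829, T=0.371, ωT=1.301616, cosh=1.973662, sinh=1.701570; start (x,ẋ)=(0.376437, 0.507903) → end (x,ẋ)=(0.616476, 0.963843)
phase 4: p=0.7688, T=0.283, ωT=0.992877, cosh=1.534749, sinh=1.164240; start (x,ẋ)=(0.616476, 0.963843) → end (x,ẋ)=(0.854866, 0.857071)
phase 5: p=0.9441, T=0.595, ωT=2.087498, cosh=4.094354, sinh=3.970358; start (x,ẋ)=(0.854866, 0.857071) → end (x,ẋ)=(1.548665, 2.266151)
phase 6: p=1.3268, T=0.260, ωT=0.912184, cosh=1.445700, sinh=1.044054; start (x,ẋ)=(1.548665, 2.266151) → end (x,ẋ)=(2.321928, 4.088859)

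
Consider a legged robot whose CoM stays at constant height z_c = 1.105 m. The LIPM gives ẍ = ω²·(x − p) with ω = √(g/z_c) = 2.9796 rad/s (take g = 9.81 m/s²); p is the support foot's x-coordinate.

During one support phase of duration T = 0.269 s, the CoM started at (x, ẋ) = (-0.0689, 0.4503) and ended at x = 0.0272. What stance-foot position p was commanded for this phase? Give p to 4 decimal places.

p = 0.0445

ωT = 2.9796·0.269 = 0.801512; cosh(ωT) = 1.338780, sinh(ωT) = 0.890130
x(T) = p + (x₀−p)·cosh(ωT) + (ẋ₀/ω)·sinh(ωT) ⇒ p·(1 − cosh) = x(T) − x₀·cosh − (ẋ₀/ω)·sinh
numerator   = 0.0272 − (-0.0689)·1.338780 − (0.4503/2.9796)·0.890130 = -0.015081
denominator = 1 − 1.338780 = -0.338780
p = -0.015081 / -0.338780 = 0.0445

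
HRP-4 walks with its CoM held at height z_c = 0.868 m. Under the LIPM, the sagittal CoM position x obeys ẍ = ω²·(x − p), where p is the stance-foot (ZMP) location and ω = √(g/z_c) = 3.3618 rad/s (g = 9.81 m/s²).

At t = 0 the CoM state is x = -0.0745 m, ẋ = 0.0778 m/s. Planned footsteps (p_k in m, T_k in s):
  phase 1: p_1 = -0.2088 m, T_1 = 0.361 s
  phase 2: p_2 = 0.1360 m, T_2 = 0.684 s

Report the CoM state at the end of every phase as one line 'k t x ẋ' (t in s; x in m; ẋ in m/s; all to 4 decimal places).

1 0.3610 0.0727 0.8352
2 1.0450 1.0429 3.1541

phase 1: p=-0.2088, T=0.361, ωT=1.213610, cosh=1.831367, sinh=1.534245; start (x,ẋ)=(-0.074500, 0.077800) → end (x,ẋ)=(0.072659, 0.835176)
phase 2: p=0.1360, T=0.684, ωT=2.299471, cosh=5.034611, sinh=4.934299; start (x,ẋ)=(0.072659, 0.835176) → end (x,ẋ)=(1.042935, 3.154073)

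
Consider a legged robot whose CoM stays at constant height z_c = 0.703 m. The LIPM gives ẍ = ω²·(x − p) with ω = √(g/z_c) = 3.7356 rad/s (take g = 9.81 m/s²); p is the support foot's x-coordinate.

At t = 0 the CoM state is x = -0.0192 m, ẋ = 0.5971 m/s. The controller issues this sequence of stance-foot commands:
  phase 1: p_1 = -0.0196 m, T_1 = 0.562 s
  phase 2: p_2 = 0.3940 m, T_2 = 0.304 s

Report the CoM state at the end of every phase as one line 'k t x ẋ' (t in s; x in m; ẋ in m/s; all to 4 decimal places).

1 0.5620 0.6245 2.4792
2 0.8660 1.7163 5.4592

phase 1: p=-0.0196, T=0.562, ωT=2.099407, cosh=4.141930, sinh=4.019401; start (x,ẋ)=(-0.019200, 0.597100) → end (x,ẋ)=(0.624520, 2.479152)
phase 2: p=0.3940, T=0.304, ωT=1.135622, cosh=1.717166, sinh=1.395944; start (x,ẋ)=(0.624520, 2.479152) → end (x,ẋ)=(1.716267, 5.459205)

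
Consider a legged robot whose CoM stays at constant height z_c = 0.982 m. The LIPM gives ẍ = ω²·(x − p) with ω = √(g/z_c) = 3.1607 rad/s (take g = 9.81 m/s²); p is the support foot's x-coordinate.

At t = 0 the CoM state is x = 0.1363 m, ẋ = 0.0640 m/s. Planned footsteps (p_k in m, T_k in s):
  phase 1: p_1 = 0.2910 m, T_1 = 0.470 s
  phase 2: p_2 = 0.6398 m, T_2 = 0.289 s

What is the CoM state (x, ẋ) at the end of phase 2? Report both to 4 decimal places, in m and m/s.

x = -0.6131, ẋ = -3.4677

phase 1: p=0.2910, T=0.470, ωT=1.485529, cosh=2.321842, sinh=2.095459; start (x,ẋ)=(0.136300, 0.064000) → end (x,ẋ)=(-0.025759, -0.875999)
phase 2: p=0.6398, T=0.289, ωT=0.913442, cosh=1.447015, sinh=1.045874; start (x,ẋ)=(-0.025759, -0.875999) → end (x,ẋ)=(-0.613141, -3.467716)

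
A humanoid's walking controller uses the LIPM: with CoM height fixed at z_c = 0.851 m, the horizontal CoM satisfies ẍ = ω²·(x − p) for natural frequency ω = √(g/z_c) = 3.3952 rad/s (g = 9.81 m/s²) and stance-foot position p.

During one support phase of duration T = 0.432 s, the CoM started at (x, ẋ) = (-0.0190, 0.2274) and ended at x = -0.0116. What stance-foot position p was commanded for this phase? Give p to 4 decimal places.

p = 0.0824

ωT = 3.3952·0.432 = 1.466726; cosh(ωT) = 2.282850, sinh(ωT) = 2.052171
x(T) = p + (x₀−p)·cosh(ωT) + (ẋ₀/ω)·sinh(ωT) ⇒ p·(1 − cosh) = x(T) − x₀·cosh − (ẋ₀/ω)·sinh
numerator   = -0.0116 − (-0.0190)·2.282850 − (0.2274/3.3952)·2.052171 = -0.105674
denominator = 1 − 2.282850 = -1.282850
p = -0.105674 / -1.282850 = 0.0824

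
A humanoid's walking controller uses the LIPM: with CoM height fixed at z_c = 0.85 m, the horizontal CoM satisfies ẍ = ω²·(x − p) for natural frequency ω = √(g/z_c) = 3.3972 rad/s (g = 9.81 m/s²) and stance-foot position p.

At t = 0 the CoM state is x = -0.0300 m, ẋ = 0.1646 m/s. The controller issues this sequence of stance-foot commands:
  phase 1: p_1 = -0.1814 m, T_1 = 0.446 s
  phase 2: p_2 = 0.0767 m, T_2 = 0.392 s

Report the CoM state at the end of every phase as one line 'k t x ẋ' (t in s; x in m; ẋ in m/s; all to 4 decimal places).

1 0.4460 0.2846 1.5062
2 0.8380 1.2789 4.2954

phase 1: p=-0.1814, T=0.446, ωT=1.515151, cosh=2.384942, sinh=2.165167; start (x,ẋ)=(-0.030000, 0.164600) → end (x,ẋ)=(0.284586, 1.506185)
phase 2: p=0.0767, T=0.392, ωT=1.331702, cosh=2.025757, sinh=1.761729; start (x,ẋ)=(0.284586, 1.506185) → end (x,ẋ)=(1.278908, 4.295352)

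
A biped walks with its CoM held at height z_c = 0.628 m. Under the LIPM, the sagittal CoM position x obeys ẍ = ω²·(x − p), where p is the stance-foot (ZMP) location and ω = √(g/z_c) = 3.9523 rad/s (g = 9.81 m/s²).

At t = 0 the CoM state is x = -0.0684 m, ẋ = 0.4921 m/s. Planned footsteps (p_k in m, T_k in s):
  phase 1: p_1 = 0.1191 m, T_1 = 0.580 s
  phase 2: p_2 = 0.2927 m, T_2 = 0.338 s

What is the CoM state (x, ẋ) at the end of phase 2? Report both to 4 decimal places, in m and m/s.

phase 1: p=0.1191, T=0.580, ωT=2.292334, cosh=4.999522, sinh=4.898491; start (x,ẋ)=(-0.068400, 0.492100) → end (x,ẋ)=(-0.208400, -1.169793)
phase 2: p=0.2927, T=0.338, ωT=1.335877, cosh=2.033129, sinh=1.770202; start (x,ẋ)=(-0.208400, -1.169793) → end (x,ẋ)=(-1.250042, -5.884223)

x = -1.2500, ẋ = -5.8842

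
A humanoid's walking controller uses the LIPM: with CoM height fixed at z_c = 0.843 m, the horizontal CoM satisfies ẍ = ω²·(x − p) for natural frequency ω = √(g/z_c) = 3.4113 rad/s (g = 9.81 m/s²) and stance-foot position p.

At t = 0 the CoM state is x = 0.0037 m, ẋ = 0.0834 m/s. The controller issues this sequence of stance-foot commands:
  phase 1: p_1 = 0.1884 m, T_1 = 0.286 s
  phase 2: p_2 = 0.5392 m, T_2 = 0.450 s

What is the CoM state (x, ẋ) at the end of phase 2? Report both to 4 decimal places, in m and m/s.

phase 1: p=0.1884, T=0.286, ωT=0.975632, cosh=1.514898, sinh=1.137944; start (x,ẋ)=(0.003700, 0.083400) → end (x,ẋ)=(-0.063581, -0.590639)
phase 2: p=0.5392, T=0.450, ωT=1.535085, cosh=2.428579, sinh=2.213141; start (x,ẋ)=(-0.063581, -0.590639) → end (x,ẋ)=(-1.307889, -5.985223)

x = -1.3079, ẋ = -5.9852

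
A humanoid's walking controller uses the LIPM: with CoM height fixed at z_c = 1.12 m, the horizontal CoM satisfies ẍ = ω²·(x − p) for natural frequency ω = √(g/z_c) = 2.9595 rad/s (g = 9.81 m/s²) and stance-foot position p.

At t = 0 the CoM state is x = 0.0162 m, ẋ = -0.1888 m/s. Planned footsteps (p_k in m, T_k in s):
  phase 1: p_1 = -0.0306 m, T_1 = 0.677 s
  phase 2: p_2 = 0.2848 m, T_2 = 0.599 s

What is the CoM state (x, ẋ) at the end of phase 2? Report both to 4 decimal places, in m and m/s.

phase 1: p=-0.0306, T=0.677, ωT=2.003582, cosh=3.775209, sinh=3.640358; start (x,ẋ)=(0.016200, -0.188800) → end (x,ẋ)=(-0.086155, -0.208553)
phase 2: p=0.2848, T=0.599, ωT=1.772740, cosh=3.028416, sinh=2.858549; start (x,ẋ)=(-0.086155, -0.208553) → end (x,ẋ)=(-1.040046, -3.769821)

x = -1.0400, ẋ = -3.7698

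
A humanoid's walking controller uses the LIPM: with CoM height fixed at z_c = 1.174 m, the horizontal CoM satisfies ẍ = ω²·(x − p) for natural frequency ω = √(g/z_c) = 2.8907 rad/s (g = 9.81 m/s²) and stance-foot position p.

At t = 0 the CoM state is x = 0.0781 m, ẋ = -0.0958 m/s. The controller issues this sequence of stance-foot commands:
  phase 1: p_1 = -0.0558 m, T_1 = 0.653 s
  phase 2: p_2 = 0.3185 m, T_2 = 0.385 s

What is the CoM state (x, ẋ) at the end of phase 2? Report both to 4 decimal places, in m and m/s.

phase 1: p=-0.0558, T=0.653, ωT=1.887627, cosh=3.377555, sinh=3.226125; start (x,ẋ)=(0.078100, -0.095800) → end (x,ẋ)=(0.289538, 0.925149)
phase 2: p=0.3185, T=0.385, ωT=1.112920, cosh=1.685914, sinh=1.357316; start (x,ẋ)=(0.289538, 0.925149) → end (x,ẋ)=(0.704073, 1.446089)

x = 0.7041, ẋ = 1.4461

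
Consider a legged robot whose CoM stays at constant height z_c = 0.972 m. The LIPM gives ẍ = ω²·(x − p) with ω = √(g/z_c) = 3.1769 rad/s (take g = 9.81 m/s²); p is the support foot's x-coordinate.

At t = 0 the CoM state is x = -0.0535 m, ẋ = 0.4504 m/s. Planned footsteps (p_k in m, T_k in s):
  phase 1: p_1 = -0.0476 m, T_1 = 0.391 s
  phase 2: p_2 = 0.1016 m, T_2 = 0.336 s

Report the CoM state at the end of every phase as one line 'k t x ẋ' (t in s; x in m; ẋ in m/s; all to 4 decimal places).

phase 1: p=-0.0476, T=0.391, ωT=1.242168, cosh=1.875935, sinh=1.587178; start (x,ẋ)=(-0.053500, 0.450400) → end (x,ẋ)=(0.166352, 0.815172)
phase 2: p=0.1016, T=0.336, ωT=1.067438, cosh=1.625905, sinh=1.282016; start (x,ẋ)=(0.166352, 0.815172) → end (x,ẋ)=(0.535837, 1.589114)

1 0.3910 0.1664 0.8152
2 0.7270 0.5358 1.5891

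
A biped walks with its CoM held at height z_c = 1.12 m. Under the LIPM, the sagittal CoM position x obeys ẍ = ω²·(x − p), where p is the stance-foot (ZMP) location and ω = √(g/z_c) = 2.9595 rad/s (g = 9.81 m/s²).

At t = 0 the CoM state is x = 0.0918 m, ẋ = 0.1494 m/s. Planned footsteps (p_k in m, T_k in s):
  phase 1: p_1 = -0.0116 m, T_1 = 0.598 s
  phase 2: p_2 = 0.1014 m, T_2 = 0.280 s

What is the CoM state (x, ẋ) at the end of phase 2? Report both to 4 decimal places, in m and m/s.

x = 0.9836, ẋ = 2.7452

phase 1: p=-0.0116, T=0.598, ωT=1.769781, cosh=3.019969, sinh=2.849599; start (x,ẋ)=(0.091800, 0.149400) → end (x,ẋ)=(0.444517, 1.323196)
phase 2: p=0.1014, T=0.280, ωT=0.828660, cosh=1.363441, sinh=0.926807; start (x,ẋ)=(0.444517, 1.323196) → end (x,ẋ)=(0.983596, 2.745229)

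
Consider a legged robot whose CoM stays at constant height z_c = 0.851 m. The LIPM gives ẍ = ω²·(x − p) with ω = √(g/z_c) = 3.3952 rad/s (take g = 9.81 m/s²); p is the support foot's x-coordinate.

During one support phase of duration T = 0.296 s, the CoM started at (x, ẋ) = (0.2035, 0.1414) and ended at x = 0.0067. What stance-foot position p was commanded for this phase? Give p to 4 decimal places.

ωT = 3.3952·0.296 = 1.004979; cosh(ωT) = 1.548951, sinh(ωT) = 1.182899
x(T) = p + (x₀−p)·cosh(ωT) + (ẋ₀/ω)·sinh(ωT) ⇒ p·(1 − cosh) = x(T) − x₀·cosh − (ẋ₀/ω)·sinh
numerator   = 0.0067 − (0.2035)·1.548951 − (0.1414/3.3952)·1.182899 = -0.357776
denominator = 1 − 1.548951 = -0.548951
p = -0.357776 / -0.548951 = 0.6517

p = 0.6517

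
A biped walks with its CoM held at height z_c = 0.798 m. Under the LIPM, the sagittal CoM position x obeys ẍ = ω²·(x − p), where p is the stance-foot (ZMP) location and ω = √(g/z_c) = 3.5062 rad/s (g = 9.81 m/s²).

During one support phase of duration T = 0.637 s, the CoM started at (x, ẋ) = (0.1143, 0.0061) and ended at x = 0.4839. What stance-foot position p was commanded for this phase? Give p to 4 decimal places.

ωT = 3.5062·0.637 = 2.233449; cosh(ωT) = 4.719579, sinh(ωT) = 4.612421
x(T) = p + (x₀−p)·cosh(ωT) + (ẋ₀/ω)·sinh(ωT) ⇒ p·(1 − cosh) = x(T) − x₀·cosh − (ẋ₀/ω)·sinh
numerator   = 0.4839 − (0.1143)·4.719579 − (0.0061/3.5062)·4.612421 = -0.063572
denominator = 1 − 4.719579 = -3.719579
p = -0.063572 / -3.719579 = 0.0171

p = 0.0171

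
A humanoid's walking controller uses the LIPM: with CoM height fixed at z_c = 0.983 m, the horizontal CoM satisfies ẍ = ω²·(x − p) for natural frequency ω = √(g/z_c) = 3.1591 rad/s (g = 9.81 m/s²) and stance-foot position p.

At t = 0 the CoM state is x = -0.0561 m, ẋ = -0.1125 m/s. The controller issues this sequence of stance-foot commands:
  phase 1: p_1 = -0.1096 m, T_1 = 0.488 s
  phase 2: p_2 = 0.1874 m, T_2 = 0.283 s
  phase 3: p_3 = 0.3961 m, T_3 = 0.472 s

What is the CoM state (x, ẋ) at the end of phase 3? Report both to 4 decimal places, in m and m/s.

phase 1: p=-0.1096, T=0.488, ωT=1.541641, cosh=2.443140, sinh=2.229110; start (x,ẋ)=(-0.056100, -0.112500) → end (x,ẋ)=(-0.058274, 0.101893)
phase 2: p=0.1874, T=0.283, ωT=0.894025, cosh=1.426979, sinh=1.017973; start (x,ẋ)=(-0.058274, 0.101893) → end (x,ẋ)=(-0.130338, -0.644658)
phase 3: p=0.3961, T=0.472, ωT=1.491095, cosh=2.333542, sinh=2.108416; start (x,ẋ)=(-0.130338, -0.644658) → end (x,ẋ)=(-1.262616, -5.010779)

x = -1.2626, ẋ = -5.0108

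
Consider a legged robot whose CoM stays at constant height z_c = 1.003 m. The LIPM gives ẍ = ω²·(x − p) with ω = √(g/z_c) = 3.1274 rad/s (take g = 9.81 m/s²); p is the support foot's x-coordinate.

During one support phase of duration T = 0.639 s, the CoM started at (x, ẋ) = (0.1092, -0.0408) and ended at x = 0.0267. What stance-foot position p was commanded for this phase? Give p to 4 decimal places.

p = 0.1220

ωT = 3.1274·0.639 = 1.998409; cosh(ωT) = 3.756429, sinh(ωT) = 3.620878
x(T) = p + (x₀−p)·cosh(ωT) + (ẋ₀/ω)·sinh(ωT) ⇒ p·(1 − cosh) = x(T) − x₀·cosh − (ẋ₀/ω)·sinh
numerator   = 0.0267 − (0.1092)·3.756429 − (-0.0408/3.1274)·3.620878 = -0.336264
denominator = 1 − 3.756429 = -2.756429
p = -0.336264 / -2.756429 = 0.1220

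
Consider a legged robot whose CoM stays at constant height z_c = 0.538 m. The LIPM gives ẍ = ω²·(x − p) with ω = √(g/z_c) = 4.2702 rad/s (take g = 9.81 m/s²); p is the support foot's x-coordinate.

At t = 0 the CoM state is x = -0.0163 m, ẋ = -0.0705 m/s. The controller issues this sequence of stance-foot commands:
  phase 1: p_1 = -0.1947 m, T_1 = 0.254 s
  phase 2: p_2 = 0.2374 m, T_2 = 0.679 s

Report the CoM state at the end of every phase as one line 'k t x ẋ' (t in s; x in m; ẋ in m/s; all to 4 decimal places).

1 0.2540 0.0777 0.8819
2 0.9330 0.6526 1.8592

phase 1: p=-0.1947, T=0.254, ωT=1.084631, cosh=1.648187, sinh=1.310160; start (x,ẋ)=(-0.016300, -0.070500) → end (x,ẋ)=(0.077706, 0.881888)
phase 2: p=0.2374, T=0.679, ωT=2.899466, cosh=9.109746, sinh=9.054693; start (x,ẋ)=(0.077706, 0.881888) → end (x,ẋ)=(0.652618, 1.859154)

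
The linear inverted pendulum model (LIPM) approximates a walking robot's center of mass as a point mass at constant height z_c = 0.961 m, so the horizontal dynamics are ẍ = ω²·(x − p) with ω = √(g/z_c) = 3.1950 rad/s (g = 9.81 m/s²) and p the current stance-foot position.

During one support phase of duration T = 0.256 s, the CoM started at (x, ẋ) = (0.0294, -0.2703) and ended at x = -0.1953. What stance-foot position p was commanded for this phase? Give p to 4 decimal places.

ωT = 3.1950·0.256 = 0.817920; cosh(ωT) = 1.353565, sinh(ωT) = 0.912217
x(T) = p + (x₀−p)·cosh(ωT) + (ẋ₀/ω)·sinh(ωT) ⇒ p·(1 − cosh) = x(T) − x₀·cosh − (ẋ₀/ω)·sinh
numerator   = -0.1953 − (0.0294)·1.353565 − (-0.2703/3.1950)·0.912217 = -0.157920
denominator = 1 − 1.353565 = -0.353565
p = -0.157920 / -0.353565 = 0.4467

p = 0.4467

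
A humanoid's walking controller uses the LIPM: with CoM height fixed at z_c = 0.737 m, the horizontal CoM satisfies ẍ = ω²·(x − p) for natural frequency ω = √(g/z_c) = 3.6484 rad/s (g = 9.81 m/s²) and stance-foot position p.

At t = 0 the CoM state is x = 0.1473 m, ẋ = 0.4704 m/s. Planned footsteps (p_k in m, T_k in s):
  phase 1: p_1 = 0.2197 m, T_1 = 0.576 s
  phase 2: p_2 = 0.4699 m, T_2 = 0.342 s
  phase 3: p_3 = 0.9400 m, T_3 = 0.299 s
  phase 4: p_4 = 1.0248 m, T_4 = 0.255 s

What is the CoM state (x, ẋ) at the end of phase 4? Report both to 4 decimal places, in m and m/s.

phase 1: p=0.2197, T=0.576, ωT=2.101478, cosh=4.150264, sinh=4.027988; start (x,ẋ)=(0.147300, 0.470400) → end (x,ẋ)=(0.438562, 0.888314)
phase 2: p=0.4699, T=0.342, ωT=1.247753, cosh=1.884829, sinh=1.597679; start (x,ẋ)=(0.438562, 0.888314) → end (x,ẋ)=(0.799838, 1.491655)
phase 3: p=0.9400, T=0.299, ωT=1.090872, cosh=1.656396, sinh=1.320472; start (x,ẋ)=(0.799838, 1.491655) → end (x,ẋ)=(1.247714, 1.795524)
phase 4: p=1.0248, T=0.255, ωT=0.930342, cosh=1.464897, sinh=1.070479; start (x,ẋ)=(1.247714, 1.795524) → end (x,ẋ)=(1.878171, 3.500855)

x = 1.8782, ẋ = 3.5009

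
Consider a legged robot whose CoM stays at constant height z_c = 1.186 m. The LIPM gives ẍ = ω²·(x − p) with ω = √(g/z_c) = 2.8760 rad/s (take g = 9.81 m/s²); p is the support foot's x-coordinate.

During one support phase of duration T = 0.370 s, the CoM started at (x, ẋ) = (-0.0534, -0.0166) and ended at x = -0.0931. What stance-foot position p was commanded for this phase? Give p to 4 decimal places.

p = -0.0014

ωT = 2.8760·0.370 = 1.064120; cosh(ωT) = 1.621659, sinh(ωT) = 1.276628
x(T) = p + (x₀−p)·cosh(ωT) + (ẋ₀/ω)·sinh(ωT) ⇒ p·(1 − cosh) = x(T) − x₀·cosh − (ẋ₀/ω)·sinh
numerator   = -0.0931 − (-0.0534)·1.621659 − (-0.0166/2.8760)·1.276628 = 0.000865
denominator = 1 − 1.621659 = -0.621659
p = 0.000865 / -0.621659 = -0.0014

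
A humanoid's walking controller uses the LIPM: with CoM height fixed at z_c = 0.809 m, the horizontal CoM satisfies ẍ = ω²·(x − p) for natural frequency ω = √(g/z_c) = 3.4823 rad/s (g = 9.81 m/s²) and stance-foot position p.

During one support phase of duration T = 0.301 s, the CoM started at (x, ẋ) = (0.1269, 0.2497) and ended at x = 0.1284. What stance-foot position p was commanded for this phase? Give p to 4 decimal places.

p = 0.2735

ωT = 3.4823·0.301 = 1.048172; cosh(ωT) = 1.601505, sinh(ωT) = 1.250928
x(T) = p + (x₀−p)·cosh(ωT) + (ẋ₀/ω)·sinh(ωT) ⇒ p·(1 − cosh) = x(T) − x₀·cosh − (ẋ₀/ω)·sinh
numerator   = 0.1284 − (0.1269)·1.601505 − (0.2497/3.4823)·1.250928 = -0.164529
denominator = 1 − 1.601505 = -0.601505
p = -0.164529 / -0.601505 = 0.2735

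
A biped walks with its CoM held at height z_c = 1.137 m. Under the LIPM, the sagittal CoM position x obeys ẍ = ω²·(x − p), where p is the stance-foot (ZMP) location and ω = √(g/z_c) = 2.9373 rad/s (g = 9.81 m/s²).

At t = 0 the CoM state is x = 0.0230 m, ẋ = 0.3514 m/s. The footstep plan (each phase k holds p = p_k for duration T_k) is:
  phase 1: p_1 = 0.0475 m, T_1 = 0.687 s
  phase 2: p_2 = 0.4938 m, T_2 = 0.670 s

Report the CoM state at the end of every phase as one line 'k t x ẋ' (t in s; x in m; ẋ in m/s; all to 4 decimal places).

phase 1: p=0.0475, T=0.687, ωT=2.017925, cosh=3.827815, sinh=3.694884; start (x,ẋ)=(0.023000, 0.351400) → end (x,ẋ)=(0.395751, 1.079196)
phase 2: p=0.4938, T=0.670, ωT=1.967991, cosh=3.648011, sinh=3.508274; start (x,ẋ)=(0.395751, 1.079196) → end (x,ẋ)=(1.425095, 2.926541)

1 0.6870 0.3958 1.0792
2 1.3570 1.4251 2.9265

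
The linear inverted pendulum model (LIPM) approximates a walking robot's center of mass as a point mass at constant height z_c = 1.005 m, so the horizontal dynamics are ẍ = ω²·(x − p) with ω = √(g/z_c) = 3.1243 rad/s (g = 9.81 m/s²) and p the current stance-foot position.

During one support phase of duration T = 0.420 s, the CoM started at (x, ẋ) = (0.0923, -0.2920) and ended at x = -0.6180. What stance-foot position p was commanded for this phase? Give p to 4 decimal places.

ωT = 3.1243·0.420 = 1.312206; cosh(ωT) = 1.991792, sinh(ωT) = 1.722567
x(T) = p + (x₀−p)·cosh(ωT) + (ẋ₀/ω)·sinh(ωT) ⇒ p·(1 − cosh) = x(T) − x₀·cosh − (ẋ₀/ω)·sinh
numerator   = -0.6180 − (0.0923)·1.991792 − (-0.2920/3.1243)·1.722567 = -0.640850
denominator = 1 − 1.991792 = -0.991792
p = -0.640850 / -0.991792 = 0.6462

p = 0.6462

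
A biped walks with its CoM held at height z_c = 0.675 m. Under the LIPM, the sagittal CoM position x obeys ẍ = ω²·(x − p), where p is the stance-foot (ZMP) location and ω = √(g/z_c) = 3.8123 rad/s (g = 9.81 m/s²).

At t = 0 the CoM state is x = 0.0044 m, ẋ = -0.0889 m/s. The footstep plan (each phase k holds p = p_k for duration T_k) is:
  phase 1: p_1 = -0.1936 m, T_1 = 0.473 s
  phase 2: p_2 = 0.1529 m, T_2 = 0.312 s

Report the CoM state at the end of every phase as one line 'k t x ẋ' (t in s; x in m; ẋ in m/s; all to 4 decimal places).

phase 1: p=-0.1936, T=0.473, ωT=1.803218, cosh=3.116957, sinh=2.952189; start (x,ẋ)=(0.004400, -0.088900) → end (x,ẋ)=(0.354715, 1.951319)
phase 2: p=0.1529, T=0.312, ωT=1.189438, cosh=1.794813, sinh=1.490420; start (x,ẋ)=(0.354715, 1.951319) → end (x,ẋ)=(1.277989, 4.648949)

1 0.4730 0.3547 1.9513
2 0.7850 1.2780 4.6489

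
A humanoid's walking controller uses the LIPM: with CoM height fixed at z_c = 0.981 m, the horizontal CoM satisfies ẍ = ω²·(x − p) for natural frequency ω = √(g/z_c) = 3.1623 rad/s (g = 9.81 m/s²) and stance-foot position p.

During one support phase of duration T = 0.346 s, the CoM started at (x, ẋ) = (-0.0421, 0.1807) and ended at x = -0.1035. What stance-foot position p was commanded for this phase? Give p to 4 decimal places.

p = 0.1655

ωT = 3.1623·0.346 = 1.094156; cosh(ωT) = 1.660741, sinh(ωT) = 1.325919
x(T) = p + (x₀−p)·cosh(ωT) + (ẋ₀/ω)·sinh(ωT) ⇒ p·(1 − cosh) = x(T) − x₀·cosh − (ẋ₀/ω)·sinh
numerator   = -0.1035 − (-0.0421)·1.660741 − (0.1807/3.1623)·1.325919 = -0.109348
denominator = 1 − 1.660741 = -0.660741
p = -0.109348 / -0.660741 = 0.1655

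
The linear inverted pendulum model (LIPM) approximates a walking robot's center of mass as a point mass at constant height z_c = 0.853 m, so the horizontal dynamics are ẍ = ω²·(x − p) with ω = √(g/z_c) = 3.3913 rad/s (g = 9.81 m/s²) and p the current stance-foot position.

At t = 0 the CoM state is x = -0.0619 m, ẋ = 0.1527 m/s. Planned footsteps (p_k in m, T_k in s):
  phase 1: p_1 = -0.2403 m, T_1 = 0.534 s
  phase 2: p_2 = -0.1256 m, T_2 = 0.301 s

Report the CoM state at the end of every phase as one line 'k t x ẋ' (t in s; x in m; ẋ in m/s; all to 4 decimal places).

phase 1: p=-0.2403, T=0.534, ωT=1.810954, cosh=3.139889, sinh=2.976391; start (x,ẋ)=(-0.061900, 0.152700) → end (x,ẋ)=(0.453874, 2.280201)
phase 2: p=-0.1256, T=0.301, ωT=1.020781, cosh=1.567838, sinh=1.207524; start (x,ẋ)=(0.453874, 2.280201) → end (x,ẋ)=(1.594822, 5.947978)

1 0.5340 0.4539 2.2802
2 0.8350 1.5948 5.9480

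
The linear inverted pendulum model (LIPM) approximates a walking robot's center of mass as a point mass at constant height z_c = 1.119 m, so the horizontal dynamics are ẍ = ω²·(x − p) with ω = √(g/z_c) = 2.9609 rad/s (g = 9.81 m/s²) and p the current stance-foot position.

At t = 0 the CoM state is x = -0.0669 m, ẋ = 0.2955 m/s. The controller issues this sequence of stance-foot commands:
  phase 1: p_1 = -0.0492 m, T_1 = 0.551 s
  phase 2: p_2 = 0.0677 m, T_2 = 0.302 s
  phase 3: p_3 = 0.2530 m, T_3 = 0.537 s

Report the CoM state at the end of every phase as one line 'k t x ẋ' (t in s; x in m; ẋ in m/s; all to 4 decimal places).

phase 1: p=-0.0492, T=0.551, ωT=1.631456, cosh=2.653478, sinh=2.457833; start (x,ẋ)=(-0.066900, 0.295500) → end (x,ẋ)=(0.149127, 0.655293)
phase 2: p=0.0677, T=0.302, ωT=0.894192, cosh=1.427148, sinh=1.018210; start (x,ẋ)=(0.149127, 0.655293) → end (x,ẋ)=(0.409254, 1.180688)
phase 3: p=0.2530, T=0.537, ωT=1.590003, cosh=2.553845, sinh=2.349920; start (x,ẋ)=(0.409254, 1.180688) → end (x,ẋ)=(1.589102, 4.102490)

1 0.5510 0.1491 0.6553
2 0.8530 0.4093 1.1807
3 1.3900 1.5891 4.1025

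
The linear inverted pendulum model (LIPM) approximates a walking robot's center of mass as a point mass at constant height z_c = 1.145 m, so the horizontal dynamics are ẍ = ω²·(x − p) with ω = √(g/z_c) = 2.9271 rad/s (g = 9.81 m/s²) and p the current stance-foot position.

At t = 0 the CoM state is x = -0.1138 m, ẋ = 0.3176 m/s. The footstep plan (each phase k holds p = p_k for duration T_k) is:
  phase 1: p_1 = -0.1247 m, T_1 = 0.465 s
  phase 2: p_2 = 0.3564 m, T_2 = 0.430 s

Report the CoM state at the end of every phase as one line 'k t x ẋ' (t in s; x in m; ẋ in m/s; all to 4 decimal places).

1 0.4650 0.0957 0.7182
2 0.8950 0.2575 0.1312

phase 1: p=-0.1247, T=0.465, ωT=1.361101, cosh=2.078433, sinh=1.822055; start (x,ẋ)=(-0.113800, 0.317600) → end (x,ẋ)=(0.095654, 0.718244)
phase 2: p=0.3564, T=0.430, ωT=1.258653, cosh=1.902356, sinh=1.618320; start (x,ẋ)=(0.095654, 0.718244) → end (x,ẋ)=(0.257467, 0.131205)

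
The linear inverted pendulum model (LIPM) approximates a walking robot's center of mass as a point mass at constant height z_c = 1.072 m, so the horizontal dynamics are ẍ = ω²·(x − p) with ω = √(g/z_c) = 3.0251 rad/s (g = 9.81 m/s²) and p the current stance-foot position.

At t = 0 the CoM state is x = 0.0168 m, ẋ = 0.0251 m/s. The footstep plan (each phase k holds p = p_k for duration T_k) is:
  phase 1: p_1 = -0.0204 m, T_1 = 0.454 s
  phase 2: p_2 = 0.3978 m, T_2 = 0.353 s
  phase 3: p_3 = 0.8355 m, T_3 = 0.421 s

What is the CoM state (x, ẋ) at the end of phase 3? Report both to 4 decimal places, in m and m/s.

x = -1.2675, ẋ = -5.8718

phase 1: p=-0.0204, T=0.454, ωT=1.373395, cosh=2.100991, sinh=1.847745; start (x,ẋ)=(0.016800, 0.025100) → end (x,ẋ)=(0.073088, 0.260668)
phase 2: p=0.3978, T=0.353, ωT=1.067860, cosh=1.626446, sinh=1.282702; start (x,ẋ)=(0.073088, 0.260668) → end (x,ẋ)=(-0.019798, -0.836018)
phase 3: p=0.8355, T=0.421, ωT=1.273567, cosh=1.926704, sinh=1.646873; start (x,ẋ)=(-0.019798, -0.836018) → end (x,ẋ)=(-1.267536, -5.871814)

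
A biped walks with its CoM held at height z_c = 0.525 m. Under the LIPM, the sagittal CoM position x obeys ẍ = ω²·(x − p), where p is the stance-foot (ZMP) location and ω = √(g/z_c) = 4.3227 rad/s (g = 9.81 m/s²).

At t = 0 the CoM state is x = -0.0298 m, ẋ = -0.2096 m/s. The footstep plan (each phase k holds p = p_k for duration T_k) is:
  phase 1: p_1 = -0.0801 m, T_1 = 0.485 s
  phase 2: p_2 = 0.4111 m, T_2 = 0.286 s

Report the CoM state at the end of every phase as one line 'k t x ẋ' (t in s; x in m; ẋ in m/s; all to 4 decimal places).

phase 1: p=-0.0801, T=0.485, ωT=2.096510, cosh=4.130300, sinh=4.007415; start (x,ẋ)=(-0.029800, -0.209600) → end (x,ẋ)=(-0.066658, 0.005629)
phase 2: p=0.4111, T=0.286, ωT=1.236292, cosh=1.866642, sinh=1.576183; start (x,ẋ)=(-0.066658, 0.005629) → end (x,ẋ)=(-0.478651, -3.244635)

1 0.4850 -0.0667 0.0056
2 0.7710 -0.4787 -3.2446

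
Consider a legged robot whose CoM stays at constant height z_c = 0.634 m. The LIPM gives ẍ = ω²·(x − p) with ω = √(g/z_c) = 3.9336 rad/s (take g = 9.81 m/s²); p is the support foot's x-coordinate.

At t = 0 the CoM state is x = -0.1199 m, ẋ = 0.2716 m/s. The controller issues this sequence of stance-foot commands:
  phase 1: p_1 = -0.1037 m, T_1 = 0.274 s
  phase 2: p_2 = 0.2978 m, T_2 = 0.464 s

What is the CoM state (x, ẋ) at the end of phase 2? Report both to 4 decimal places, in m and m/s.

x = -0.5007, ẋ = -2.8680

phase 1: p=-0.1037, T=0.274, ωT=1.077806, cosh=1.639284, sinh=1.298943; start (x,ẋ)=(-0.119900, 0.271600) → end (x,ẋ)=(-0.040569, 0.362455)
phase 2: p=0.2978, T=0.464, ωT=1.825190, cosh=3.182582, sinh=3.021395; start (x,ẋ)=(-0.040569, 0.362455) → end (x,ẋ)=(-0.500687, -2.867962)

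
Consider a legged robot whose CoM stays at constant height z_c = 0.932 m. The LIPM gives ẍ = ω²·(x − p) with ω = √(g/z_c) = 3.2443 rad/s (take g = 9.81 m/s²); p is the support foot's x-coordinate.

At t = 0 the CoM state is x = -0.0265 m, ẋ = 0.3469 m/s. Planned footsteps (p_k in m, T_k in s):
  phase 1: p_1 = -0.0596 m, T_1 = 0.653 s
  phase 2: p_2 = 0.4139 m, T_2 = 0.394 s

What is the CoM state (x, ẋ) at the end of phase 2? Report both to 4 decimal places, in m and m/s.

phase 1: p=-0.0596, T=0.653, ωT=2.118528, cosh=4.219545, sinh=4.099337; start (x,ẋ)=(-0.026500, 0.346900) → end (x,ẋ)=(0.518393, 1.903973)
phase 2: p=0.4139, T=0.394, ωT=1.278254, cosh=1.934445, sinh=1.655922; start (x,ẋ)=(0.518393, 1.903973) → end (x,ẋ)=(1.587841, 4.244497)

x = 1.5878, ẋ = 4.2445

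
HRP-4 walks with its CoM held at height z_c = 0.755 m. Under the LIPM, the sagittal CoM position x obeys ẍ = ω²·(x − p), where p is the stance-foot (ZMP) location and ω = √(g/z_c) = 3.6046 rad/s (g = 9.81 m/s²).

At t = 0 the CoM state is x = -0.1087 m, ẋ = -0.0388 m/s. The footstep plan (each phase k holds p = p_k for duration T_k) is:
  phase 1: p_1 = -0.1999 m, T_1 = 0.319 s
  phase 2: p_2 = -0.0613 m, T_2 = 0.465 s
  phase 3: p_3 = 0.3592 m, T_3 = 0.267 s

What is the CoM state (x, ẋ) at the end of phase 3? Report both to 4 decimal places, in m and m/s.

x = 0.5320, ẋ = 1.2294

phase 1: p=-0.1999, T=0.319, ωT=1.149867, cosh=1.737226, sinh=1.420548; start (x,ẋ)=(-0.108700, -0.038800) → end (x,ẋ)=(-0.056756, 0.399586)
phase 2: p=-0.0613, T=0.465, ωT=1.676139, cosh=2.765987, sinh=2.578892; start (x,ẋ)=(-0.056756, 0.399586) → end (x,ẋ)=(0.237151, 1.147492)
phase 3: p=0.3592, T=0.267, ωT=0.962428, cosh=1.500005, sinh=1.118041; start (x,ẋ)=(0.237151, 1.147492) → end (x,ẋ)=(0.532044, 1.229375)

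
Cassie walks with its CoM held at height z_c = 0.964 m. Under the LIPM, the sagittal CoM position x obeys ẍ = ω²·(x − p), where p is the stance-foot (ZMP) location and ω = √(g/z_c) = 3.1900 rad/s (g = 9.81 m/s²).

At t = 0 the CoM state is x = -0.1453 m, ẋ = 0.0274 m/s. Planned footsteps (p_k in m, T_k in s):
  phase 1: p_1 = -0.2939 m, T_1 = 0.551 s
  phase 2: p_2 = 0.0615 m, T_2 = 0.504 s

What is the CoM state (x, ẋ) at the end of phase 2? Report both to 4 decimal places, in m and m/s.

x = 1.4164, ẋ = 4.5337

phase 1: p=-0.2939, T=0.551, ωT=1.757690, cosh=2.985734, sinh=2.813292; start (x,ẋ)=(-0.145300, 0.027400) → end (x,ẋ)=(0.173944, 1.415405)
phase 2: p=0.0615, T=0.504, ωT=1.607760, cosh=2.595977, sinh=2.395641; start (x,ẋ)=(0.173944, 1.415405) → end (x,ẋ)=(1.416351, 4.533670)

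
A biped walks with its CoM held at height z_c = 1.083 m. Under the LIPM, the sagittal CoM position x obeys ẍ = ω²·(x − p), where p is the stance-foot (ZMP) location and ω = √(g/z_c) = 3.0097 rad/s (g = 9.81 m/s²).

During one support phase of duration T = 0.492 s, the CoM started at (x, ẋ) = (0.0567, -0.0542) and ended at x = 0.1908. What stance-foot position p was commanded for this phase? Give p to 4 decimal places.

ωT = 3.0097·0.492 = 1.480772; cosh(ωT) = 2.311901, sinh(ωT) = 2.084439
x(T) = p + (x₀−p)·cosh(ωT) + (ẋ₀/ω)·sinh(ωT) ⇒ p·(1 − cosh) = x(T) − x₀·cosh − (ẋ₀/ω)·sinh
numerator   = 0.1908 − (0.0567)·2.311901 − (-0.0542/3.0097)·2.084439 = 0.097253
denominator = 1 − 2.311901 = -1.311901
p = 0.097253 / -1.311901 = -0.0741

p = -0.0741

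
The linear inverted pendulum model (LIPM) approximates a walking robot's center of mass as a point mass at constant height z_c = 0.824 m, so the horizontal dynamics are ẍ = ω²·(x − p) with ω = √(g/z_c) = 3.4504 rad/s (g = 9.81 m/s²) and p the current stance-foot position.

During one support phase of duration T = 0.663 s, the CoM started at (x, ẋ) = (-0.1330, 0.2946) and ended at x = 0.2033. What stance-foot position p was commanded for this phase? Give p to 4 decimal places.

ωT = 3.4504·0.663 = 2.287615; cosh(ωT) = 4.976462, sinh(ωT) = 4.874954
x(T) = p + (x₀−p)·cosh(ωT) + (ẋ₀/ω)·sinh(ωT) ⇒ p·(1 − cosh) = x(T) − x₀·cosh − (ẋ₀/ω)·sinh
numerator   = 0.2033 − (-0.1330)·4.976462 − (0.2946/3.4504)·4.874954 = 0.448939
denominator = 1 − 4.976462 = -3.976462
p = 0.448939 / -3.976462 = -0.1129

p = -0.1129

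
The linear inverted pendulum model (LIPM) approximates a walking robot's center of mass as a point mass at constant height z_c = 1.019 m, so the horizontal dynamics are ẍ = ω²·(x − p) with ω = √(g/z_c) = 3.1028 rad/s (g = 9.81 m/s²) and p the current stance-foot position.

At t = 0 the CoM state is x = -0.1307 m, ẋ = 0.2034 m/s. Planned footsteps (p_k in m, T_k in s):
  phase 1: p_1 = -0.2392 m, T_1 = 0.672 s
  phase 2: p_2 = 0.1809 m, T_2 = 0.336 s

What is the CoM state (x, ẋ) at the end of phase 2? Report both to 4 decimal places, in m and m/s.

phase 1: p=-0.2392, T=0.672, ωT=2.085082, cosh=4.084772, sinh=3.960475; start (x,ẋ)=(-0.130700, 0.203400) → end (x,ẋ)=(0.463622, 2.164152)
phase 2: p=0.1809, T=0.336, ωT=1.042541, cosh=1.594486, sinh=1.241928; start (x,ẋ)=(0.463622, 2.164152) → end (x,ẋ)=(1.497920, 4.540165)

x = 1.4979, ẋ = 4.5402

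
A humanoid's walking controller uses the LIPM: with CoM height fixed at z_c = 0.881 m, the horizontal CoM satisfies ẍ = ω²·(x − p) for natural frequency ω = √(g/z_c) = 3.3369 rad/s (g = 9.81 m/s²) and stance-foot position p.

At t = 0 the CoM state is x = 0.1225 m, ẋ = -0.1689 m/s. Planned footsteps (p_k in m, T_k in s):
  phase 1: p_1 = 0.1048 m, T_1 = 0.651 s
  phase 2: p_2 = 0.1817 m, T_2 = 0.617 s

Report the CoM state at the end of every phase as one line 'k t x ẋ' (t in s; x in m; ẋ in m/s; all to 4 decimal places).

1 0.6510 -0.0358 -0.4951
2 1.2680 -1.2563 -4.7691

phase 1: p=0.1048, T=0.651, ωT=2.172322, cosh=4.446278, sinh=4.332365; start (x,ẋ)=(0.122500, -0.168900) → end (x,ẋ)=(-0.035787, -0.495093)
phase 2: p=0.1817, T=0.617, ωT=2.058867, cosh=3.982343, sinh=3.854745; start (x,ẋ)=(-0.035787, -0.495093) → end (x,ẋ)=(-1.256334, -4.769147)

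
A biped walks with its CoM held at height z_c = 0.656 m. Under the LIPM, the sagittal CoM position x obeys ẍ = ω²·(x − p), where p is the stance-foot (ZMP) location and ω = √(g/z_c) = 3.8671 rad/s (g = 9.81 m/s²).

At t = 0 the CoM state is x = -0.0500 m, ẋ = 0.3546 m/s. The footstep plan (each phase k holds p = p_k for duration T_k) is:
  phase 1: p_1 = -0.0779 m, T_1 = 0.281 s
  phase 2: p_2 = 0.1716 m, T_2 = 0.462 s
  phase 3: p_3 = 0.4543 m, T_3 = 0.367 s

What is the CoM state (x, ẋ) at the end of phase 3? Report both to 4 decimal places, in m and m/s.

x = 1.1261, ẋ = 2.9048

phase 1: p=-0.0779, T=0.281, ωT=1.086655, cosh=1.650843, sinh=1.313500; start (x,ẋ)=(-0.050000, 0.354600) → end (x,ẋ)=(0.088602, 0.727105)
phase 2: p=0.1716, T=0.462, ωT=1.786600, cosh=3.068326, sinh=2.900798; start (x,ẋ)=(0.088602, 0.727105) → end (x,ẋ)=(0.462353, 1.299951)
phase 3: p=0.4543, T=0.367, ωT=1.419226, cosh=2.187910, sinh=1.946009; start (x,ẋ)=(0.462353, 1.299951) → end (x,ẋ)=(1.126082, 2.904773)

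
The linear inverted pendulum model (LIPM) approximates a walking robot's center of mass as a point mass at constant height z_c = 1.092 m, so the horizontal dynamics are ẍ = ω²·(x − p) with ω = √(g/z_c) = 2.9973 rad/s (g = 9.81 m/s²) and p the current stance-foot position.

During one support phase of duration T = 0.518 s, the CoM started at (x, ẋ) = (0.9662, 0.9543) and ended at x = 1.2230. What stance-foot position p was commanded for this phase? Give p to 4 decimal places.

p = 1.2806

ωT = 2.9973·0.518 = 1.552601; cosh(ωT) = 2.467720, sinh(ωT) = 2.256023
x(T) = p + (x₀−p)·cosh(ωT) + (ẋ₀/ω)·sinh(ωT) ⇒ p·(1 − cosh) = x(T) − x₀·cosh − (ẋ₀/ω)·sinh
numerator   = 1.2230 − (0.9662)·2.467720 − (0.9543/2.9973)·2.256023 = -1.879598
denominator = 1 − 2.467720 = -1.467720
p = -1.879598 / -1.467720 = 1.2806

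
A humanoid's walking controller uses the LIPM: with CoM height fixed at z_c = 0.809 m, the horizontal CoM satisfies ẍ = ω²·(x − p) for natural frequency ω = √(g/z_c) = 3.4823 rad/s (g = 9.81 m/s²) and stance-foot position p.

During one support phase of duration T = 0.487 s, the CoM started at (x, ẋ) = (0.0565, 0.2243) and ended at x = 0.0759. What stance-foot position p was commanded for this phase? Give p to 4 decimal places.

p = 0.1392

ωT = 3.4823·0.487 = 1.695880; cosh(ωT) = 2.817440, sinh(ωT) = 2.634002
x(T) = p + (x₀−p)·cosh(ωT) + (ẋ₀/ω)·sinh(ωT) ⇒ p·(1 − cosh) = x(T) − x₀·cosh − (ẋ₀/ω)·sinh
numerator   = 0.0759 − (0.0565)·2.817440 − (0.2243/3.4823)·2.634002 = -0.252945
denominator = 1 − 2.817440 = -1.817440
p = -0.252945 / -1.817440 = 0.1392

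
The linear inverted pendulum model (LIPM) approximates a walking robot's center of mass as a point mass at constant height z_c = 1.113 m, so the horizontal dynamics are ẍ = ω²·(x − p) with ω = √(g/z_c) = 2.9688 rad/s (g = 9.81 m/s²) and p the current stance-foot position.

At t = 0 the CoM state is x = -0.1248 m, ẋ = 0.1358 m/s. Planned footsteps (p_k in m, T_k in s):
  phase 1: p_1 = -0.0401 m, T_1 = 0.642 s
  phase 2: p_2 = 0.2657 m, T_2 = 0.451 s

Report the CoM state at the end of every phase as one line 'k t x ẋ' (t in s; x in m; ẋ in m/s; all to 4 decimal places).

1 0.6420 -0.1808 -0.3602
2 1.0930 -0.8600 -3.0890

phase 1: p=-0.0401, T=0.642, ωT=1.905970, cosh=3.437302, sinh=3.288624; start (x,ẋ)=(-0.124800, 0.135800) → end (x,ẋ)=(-0.180810, -0.360163)
phase 2: p=0.2657, T=0.451, ωT=1.338929, cosh=2.038541, sinh=1.776414; start (x,ẋ)=(-0.180810, -0.360163) → end (x,ẋ)=(-0.860036, -3.089020)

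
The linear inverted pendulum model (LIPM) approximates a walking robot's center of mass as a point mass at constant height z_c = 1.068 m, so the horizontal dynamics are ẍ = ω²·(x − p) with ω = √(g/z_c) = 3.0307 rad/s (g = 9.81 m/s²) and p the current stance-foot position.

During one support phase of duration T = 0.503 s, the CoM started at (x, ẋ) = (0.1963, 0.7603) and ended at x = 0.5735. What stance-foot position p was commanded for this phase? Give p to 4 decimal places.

p = 0.3184

ωT = 3.0307·0.503 = 1.524442; cosh(ωT) = 2.405162, sinh(ωT) = 2.187419
x(T) = p + (x₀−p)·cosh(ωT) + (ẋ₀/ω)·sinh(ωT) ⇒ p·(1 − cosh) = x(T) − x₀·cosh − (ẋ₀/ω)·sinh
numerator   = 0.5735 − (0.1963)·2.405162 − (0.7603/3.0307)·2.187419 = -0.447383
denominator = 1 − 2.405162 = -1.405162
p = -0.447383 / -1.405162 = 0.3184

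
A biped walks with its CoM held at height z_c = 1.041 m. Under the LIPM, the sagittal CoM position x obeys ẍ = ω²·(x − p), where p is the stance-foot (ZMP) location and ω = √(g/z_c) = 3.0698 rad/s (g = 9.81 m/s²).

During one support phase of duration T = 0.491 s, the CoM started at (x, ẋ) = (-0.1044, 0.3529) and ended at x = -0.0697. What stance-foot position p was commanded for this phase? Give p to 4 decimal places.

ωT = 3.0698·0.491 = 1.507272; cosh(ωT) = 2.367956, sinh(ωT) = 2.146442
x(T) = p + (x₀−p)·cosh(ωT) + (ẋ₀/ω)·sinh(ωT) ⇒ p·(1 − cosh) = x(T) − x₀·cosh − (ẋ₀/ω)·sinh
numerator   = -0.0697 − (-0.1044)·2.367956 − (0.3529/3.0698)·2.146442 = -0.069237
denominator = 1 − 2.367956 = -1.367956
p = -0.069237 / -1.367956 = 0.0506

p = 0.0506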